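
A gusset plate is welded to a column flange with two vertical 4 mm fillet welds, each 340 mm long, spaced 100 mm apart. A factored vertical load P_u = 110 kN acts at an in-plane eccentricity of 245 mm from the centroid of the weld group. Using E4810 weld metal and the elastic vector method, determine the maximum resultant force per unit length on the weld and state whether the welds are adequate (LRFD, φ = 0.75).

f_max ≈ 643 N/mm; NOT adequate

E48XX → F_EXX = 480 MPa.
Total weld length L_w = 680 mm. Treat welds as unit-width lines.
Polar moment about centroid: J = 2[d³/12 + d(b/2)²] = 2[340³/12 + 340×50²] = 8251000 mm³.
Direct shear f_v = P/L_w = 110×10³ / 680 = 161.8 N/mm (vertical).
Torsion M = P·e = 110×10³ × 245 = 26950000 N·mm.
Critical point at (x, y) = (50, 170) from centroid. f_tx = M·y/J = 555.3 N/mm; f_ty = M·x/J = 163.3 N/mm.
Resultant f_max = √[f_tx² + (f_v + f_ty)²] = √[555.3² + (161.8 + 163.3)²] = 643.4 N/mm.
Capacity per unit length: φr_n = 0.75 × 0.6 × 480 × (0.707 × 4) = 610.8 N/mm.
643.4 > 610.8 → NOT adequate.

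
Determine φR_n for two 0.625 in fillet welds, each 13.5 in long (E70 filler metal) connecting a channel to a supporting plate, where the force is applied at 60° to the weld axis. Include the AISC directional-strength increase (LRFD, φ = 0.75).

φR_n ≈ 527 kips

E70XX → F_EXX = 70 ksi.
t_e = 0.707 × 0.625 = 0.4419 in; A_we = 0.4419 × 27 = 11.93 in².
Directional factor: 1.0 + 0.5 sin^1.5(60°) = 1.403.
F_nw = 0.6 × 70 × 1.403 = 58.92 ksi.
φR_n = 0.75 × 58.92 × 11.93 = 527.3 kips.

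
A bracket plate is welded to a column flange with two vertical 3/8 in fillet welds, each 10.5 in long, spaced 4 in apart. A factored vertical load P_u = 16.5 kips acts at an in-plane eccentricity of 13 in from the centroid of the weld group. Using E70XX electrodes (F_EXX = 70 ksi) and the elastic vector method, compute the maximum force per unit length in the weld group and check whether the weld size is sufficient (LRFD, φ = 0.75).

f_max ≈ 4.69 kip/in; adequate

Total weld length L_w = 21 in. Treat welds as unit-width lines.
Polar moment about centroid: J = 2[d³/12 + d(b/2)²] = 2[10.5³/12 + 10.5×2²] = 276.9 in³.
Direct shear f_v = P/L_w = 16.5 / 21 = 0.7857 kip/in (vertical).
Torsion M = P·e = 16.5 × 13 = 214.5 kip·in.
Critical point at (x, y) = (2, 5.25) from centroid. f_tx = M·y/J = 4.066 kip/in; f_ty = M·x/J = 1.549 kip/in.
Resultant f_max = √[f_tx² + (f_v + f_ty)²] = √[4.066² + (0.7857 + 1.549)²] = 4.689 kip/in.
Capacity per unit length: φr_n = 0.75 × 0.6 × 70 × (0.707 × 0.375) = 8.351 kip/in.
4.689 ≤ 8.351 → adequate.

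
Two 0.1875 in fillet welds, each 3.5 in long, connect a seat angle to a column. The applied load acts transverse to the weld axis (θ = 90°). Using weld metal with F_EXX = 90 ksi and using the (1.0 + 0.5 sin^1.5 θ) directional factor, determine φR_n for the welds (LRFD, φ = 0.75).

t_e = 0.707 × 0.1875 = 0.1326 in; A_we = 0.1326 × 7 = 0.9279 in².
Directional factor: 1.0 + 0.5 sin^1.5(90°) = 1.5.
F_nw = 0.6 × 90 × 1.5 = 81 ksi.
φR_n = 0.75 × 81 × 0.9279 = 56.37 kips.

φR_n ≈ 56.4 kips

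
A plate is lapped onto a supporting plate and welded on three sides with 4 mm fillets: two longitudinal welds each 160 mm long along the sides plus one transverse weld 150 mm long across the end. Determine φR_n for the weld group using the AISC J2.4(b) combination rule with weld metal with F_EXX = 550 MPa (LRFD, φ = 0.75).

φR_n ≈ 348 kN

t_e = 0.707 × 4 = 2.828 mm.
R_nwl = 0.6 × 550 × 2.828 × 320 × 10⁻³ = 298.6 kN (longitudinal, 2 welds).
R_nwt = 0.6 × 550 × 2.828 × 150 × 10⁻³ = 140 kN (transverse, base value).
(i) R_nwl + R_nwt = 438.6 kN; (ii) 0.85 R_nwl + 1.5 R_nwt = 463.8 kN.
R_n = max = 463.8 kN [governs: (ii)]; φR_n = 347.9 kN.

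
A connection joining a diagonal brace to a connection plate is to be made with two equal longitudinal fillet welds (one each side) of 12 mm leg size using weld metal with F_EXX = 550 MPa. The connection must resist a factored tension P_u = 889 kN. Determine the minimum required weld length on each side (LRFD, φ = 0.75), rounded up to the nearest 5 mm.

Throat t_e = 0.707 × 12 = 8.484 mm.
φr_n = 0.75 × 0.6 × 550 × 8.484 × 10⁻³ = 2.1 kN/mm.
L_req = P_u / φr_n = 889 / 2.1 = 423.4 mm total.
Per side: 423.4 / 2 = 211.7 mm.
Round up → use L = 215 mm on each side.

L = 215 mm on each side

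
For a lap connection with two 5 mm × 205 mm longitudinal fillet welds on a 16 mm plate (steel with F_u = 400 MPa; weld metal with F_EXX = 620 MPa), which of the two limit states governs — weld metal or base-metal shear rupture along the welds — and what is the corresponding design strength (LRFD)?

φR_n ≈ 404 kN (weld metal governs)

t_e = 0.707 × 5 = 3.535 mm; L = 410 mm.
Weld metal: φR_n = 0.75 × 0.6 × 620 × 3.535 × 410 × 10⁻³ = 404.4 kN.
Base metal (shear rupture): φR_n = 0.75 × 0.6 × 400 × 16 × 410 × 10⁻³ = 1181 kN.
Governing: weld metal.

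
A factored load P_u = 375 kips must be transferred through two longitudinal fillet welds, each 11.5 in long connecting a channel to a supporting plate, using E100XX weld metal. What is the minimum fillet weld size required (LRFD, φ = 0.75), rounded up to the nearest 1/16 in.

w = 9/16 in

E100XX → F_EXX = 100 ksi.
Total weld length L = 23 in.
Required throat t_e = P_u / (φ × 0.6 F_EXX × L) = 375 / (0.75 × 0.6 × 100 × 23) = 0.3623 in.
Required leg w = t_e / 0.707 = 0.5125 in → use 9/16 in.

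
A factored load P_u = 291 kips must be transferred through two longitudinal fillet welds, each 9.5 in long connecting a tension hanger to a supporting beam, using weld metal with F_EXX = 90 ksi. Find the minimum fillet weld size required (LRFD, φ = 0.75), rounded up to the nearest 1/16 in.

Total weld length L = 19 in.
Required throat t_e = P_u / (φ × 0.6 F_EXX × L) = 291 / (0.75 × 0.6 × 90 × 19) = 0.3782 in.
Required leg w = t_e / 0.707 = 0.5349 in → use 9/16 in.

w = 9/16 in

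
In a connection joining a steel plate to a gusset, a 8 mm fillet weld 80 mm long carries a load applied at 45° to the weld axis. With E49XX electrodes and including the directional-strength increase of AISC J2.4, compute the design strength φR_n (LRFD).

E49XX → F_EXX = 490 MPa.
t_e = 0.707 × 8 = 5.656 mm; A_we = 5.656 × 80 = 452.5 mm².
Directional factor: 1.0 + 0.5 sin^1.5(45°) = 1.297.
F_nw = 0.6 × 490 × 1.297 = 381.4 MPa.
φR_n = 0.75 × 381.4 × 452.5 × 10⁻³ = 129.4 kN.

φR_n ≈ 129 kN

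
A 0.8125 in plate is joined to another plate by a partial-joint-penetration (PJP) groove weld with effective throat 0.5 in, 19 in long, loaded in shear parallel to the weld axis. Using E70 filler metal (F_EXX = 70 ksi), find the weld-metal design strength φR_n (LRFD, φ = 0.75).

Effective throat (given) t_e = 0.5 in.
A_we = 0.5 × 19 = 9.5 in².
F_nw = 0.6 F_EXX = 42 ksi.
φR_n = 0.75 × 42 × 9.5 = 299.2 kip.

φR_n ≈ 299 kip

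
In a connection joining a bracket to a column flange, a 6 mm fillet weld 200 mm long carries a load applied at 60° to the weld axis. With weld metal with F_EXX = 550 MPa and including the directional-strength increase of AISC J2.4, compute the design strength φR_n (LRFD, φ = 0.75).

t_e = 0.707 × 6 = 4.242 mm; A_we = 4.242 × 200 = 848.4 mm².
Directional factor: 1.0 + 0.5 sin^1.5(60°) = 1.403.
F_nw = 0.6 × 550 × 1.403 = 463 MPa.
φR_n = 0.75 × 463 × 848.4 × 10⁻³ = 294.6 kN.

φR_n ≈ 295 kN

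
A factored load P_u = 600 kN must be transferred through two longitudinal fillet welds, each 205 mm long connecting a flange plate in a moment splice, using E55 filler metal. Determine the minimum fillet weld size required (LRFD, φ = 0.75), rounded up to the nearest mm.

E55XX → F_EXX = 550 MPa.
Total weld length L = 410 mm.
Required throat t_e = P_u / (φ × 0.6 F_EXX × L) = 600 / (0.75 × 0.6 × 550 × 410 × 10⁻³) = 5.913 mm.
Required leg w = t_e / 0.707 = 8.363 mm → use 9 mm.

w = 9 mm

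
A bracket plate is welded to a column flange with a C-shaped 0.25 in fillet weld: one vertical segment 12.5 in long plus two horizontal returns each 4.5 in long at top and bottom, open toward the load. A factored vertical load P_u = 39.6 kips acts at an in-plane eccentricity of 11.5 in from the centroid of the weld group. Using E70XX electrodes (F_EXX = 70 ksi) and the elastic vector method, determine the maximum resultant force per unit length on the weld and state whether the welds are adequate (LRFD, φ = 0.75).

f_max ≈ 6.99 kip/in; NOT adequate

Total weld length L_w = 21.5 in. Treat welds as unit-width lines.
Centroid: x̄ = 2×4.5×2.25 / 21.5 = 0.9419 in from the vertical weld.
Polar moment about centroid: J = I_x + I_y = [12.5³/12 + 2×4.5×6.25²] + [12.5×0.9419² + 2(4.5³/12 + 4.5×1.308²)] = 556 in³.
Direct shear f_v = P/L_w = 39.6 / 21.5 = 1.842 kip/in (vertical).
Torsion M = P·e = 39.6 × 11.5 = 455.4 kip·in.
Critical point at (x, y) = (3.558, 6.25) from centroid. f_tx = M·y/J = 5.119 kip/in; f_ty = M·x/J = 2.914 kip/in.
Resultant f_max = √[f_tx² + (f_v + f_ty)²] = √[5.119² + (1.842 + 2.914)²] = 6.988 kip/in.
Capacity per unit length: φr_n = 0.75 × 0.6 × 70 × (0.707 × 0.25) = 5.568 kip/in.
6.988 > 5.568 → NOT adequate.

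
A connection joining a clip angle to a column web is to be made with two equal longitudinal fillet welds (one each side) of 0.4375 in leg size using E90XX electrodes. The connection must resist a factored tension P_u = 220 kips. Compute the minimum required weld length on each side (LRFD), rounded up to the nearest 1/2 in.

E90XX → F_EXX = 90 ksi.
Throat t_e = 0.707 × 0.4375 = 0.3093 in.
φr_n = 0.75 × 0.6 × 90 × 0.3093 = 12.53 kips/in.
L_req = P_u / φr_n = 220 / 12.53 = 17.56 in total.
Per side: 17.56 / 2 = 8.781 in.
Round up → use L = 9 in on each side.

L = 9 in on each side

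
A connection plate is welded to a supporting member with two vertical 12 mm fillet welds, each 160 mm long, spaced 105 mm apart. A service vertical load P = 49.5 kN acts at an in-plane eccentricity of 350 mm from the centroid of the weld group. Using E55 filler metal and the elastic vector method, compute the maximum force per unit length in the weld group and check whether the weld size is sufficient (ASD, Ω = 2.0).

E55XX → F_EXX = 550 MPa.
Total weld length L_w = 320 mm. Treat welds as unit-width lines.
Polar moment about centroid: J = 2[d³/12 + d(b/2)²] = 2[160³/12 + 160×52.5²] = 1565000 mm³.
Direct shear f_v = P/L_w = 49.5×10³ / 320 = 154.7 N/mm (vertical).
Torsion M = P·e = 49.5×10³ × 350 = 17325000 N·mm.
Critical point at (x, y) = (52.5, 80) from centroid. f_tx = M·y/J = 885.8 N/mm; f_ty = M·x/J = 581.3 N/mm.
Resultant f_max = √[f_tx² + (f_v + f_ty)²] = √[885.8² + (154.7 + 581.3)²] = 1152 N/mm.
Capacity per unit length: r_n/Ω = (1/2.0) × 0.6 × 550 × (0.707 × 12) = 1400 N/mm.
1152 ≤ 1400 → adequate.

f_max ≈ 1150 N/mm; adequate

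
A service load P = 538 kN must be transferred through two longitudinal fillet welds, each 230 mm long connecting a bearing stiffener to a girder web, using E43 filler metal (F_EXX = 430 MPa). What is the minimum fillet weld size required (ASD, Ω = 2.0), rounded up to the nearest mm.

Total weld length L = 460 mm.
Required throat t_e = P × Ω / (0.6 F_EXX × L) = 538 × 2.0 / (0.6 × 430 × 460 × 10⁻³) = 9.066 mm.
Required leg w = t_e / 0.707 = 12.82 mm → use 13 mm.

w = 13 mm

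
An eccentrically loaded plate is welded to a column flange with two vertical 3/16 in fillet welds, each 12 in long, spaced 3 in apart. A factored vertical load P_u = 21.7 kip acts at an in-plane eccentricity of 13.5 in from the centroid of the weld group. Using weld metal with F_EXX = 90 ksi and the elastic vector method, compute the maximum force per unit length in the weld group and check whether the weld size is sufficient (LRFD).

f_max ≈ 5.59 kip/in; NOT adequate

Total weld length L_w = 24 in. Treat welds as unit-width lines.
Polar moment about centroid: J = 2[d³/12 + d(b/2)²] = 2[12³/12 + 12×1.5²] = 342 in³.
Direct shear f_v = P/L_w = 21.7 / 24 = 0.9042 kip/in (vertical).
Torsion M = P·e = 21.7 × 13.5 = 292.95 kip·in.
Critical point at (x, y) = (1.5, 6) from centroid. f_tx = M·y/J = 5.139 kip/in; f_ty = M·x/J = 1.285 kip/in.
Resultant f_max = √[f_tx² + (f_v + f_ty)²] = √[5.139² + (0.9042 + 1.285)²] = 5.586 kip/in.
Capacity per unit length: φr_n = 0.75 × 0.6 × 90 × (0.707 × 0.1875) = 5.369 kip/in.
5.586 > 5.369 → NOT adequate.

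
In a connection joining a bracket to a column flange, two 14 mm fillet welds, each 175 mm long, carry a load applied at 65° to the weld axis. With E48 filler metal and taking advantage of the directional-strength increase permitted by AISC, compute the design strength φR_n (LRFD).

E48XX → F_EXX = 480 MPa.
t_e = 0.707 × 14 = 9.898 mm; A_we = 9.898 × 350 = 3464 mm².
Directional factor: 1.0 + 0.5 sin^1.5(65°) = 1.431.
F_nw = 0.6 × 480 × 1.431 = 412.2 MPa.
φR_n = 0.75 × 412.2 × 3464 × 10⁻³ = 1071 kN.

φR_n ≈ 1070 kN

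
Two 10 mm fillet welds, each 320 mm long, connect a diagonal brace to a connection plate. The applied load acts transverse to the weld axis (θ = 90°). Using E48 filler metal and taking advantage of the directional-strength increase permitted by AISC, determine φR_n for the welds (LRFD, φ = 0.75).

φR_n ≈ 1470 kN

E48XX → F_EXX = 480 MPa.
t_e = 0.707 × 10 = 7.07 mm; A_we = 7.07 × 640 = 4525 mm².
Directional factor: 1.0 + 0.5 sin^1.5(90°) = 1.5.
F_nw = 0.6 × 480 × 1.5 = 432 MPa.
φR_n = 0.75 × 432 × 4525 × 10⁻³ = 1466 kN.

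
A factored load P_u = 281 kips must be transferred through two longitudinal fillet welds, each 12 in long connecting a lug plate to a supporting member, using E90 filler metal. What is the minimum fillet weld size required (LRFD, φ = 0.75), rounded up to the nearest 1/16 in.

w = 7/16 in

E90XX → F_EXX = 90 ksi.
Total weld length L = 24 in.
Required throat t_e = P_u / (φ × 0.6 F_EXX × L) = 281 / (0.75 × 0.6 × 90 × 24) = 0.2891 in.
Required leg w = t_e / 0.707 = 0.4089 in → use 7/16 in.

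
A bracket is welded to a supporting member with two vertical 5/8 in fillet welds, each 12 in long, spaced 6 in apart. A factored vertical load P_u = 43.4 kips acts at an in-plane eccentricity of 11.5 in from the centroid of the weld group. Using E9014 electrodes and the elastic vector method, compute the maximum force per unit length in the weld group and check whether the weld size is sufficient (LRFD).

E90XX → F_EXX = 90 ksi.
Total weld length L_w = 24 in. Treat welds as unit-width lines.
Polar moment about centroid: J = 2[d³/12 + d(b/2)²] = 2[12³/12 + 12×3²] = 504 in³.
Direct shear f_v = P/L_w = 43.4 / 24 = 1.808 kip/in (vertical).
Torsion M = P·e = 43.4 × 11.5 = 499.1 kip·in.
Critical point at (x, y) = (3, 6) from centroid. f_tx = M·y/J = 5.942 kip/in; f_ty = M·x/J = 2.971 kip/in.
Resultant f_max = √[f_tx² + (f_v + f_ty)²] = √[5.942² + (1.808 + 2.971)²] = 7.625 kip/in.
Capacity per unit length: φr_n = 0.75 × 0.6 × 90 × (0.707 × 0.625) = 17.9 kip/in.
7.625 ≤ 17.9 → adequate.

f_max ≈ 7.63 kip/in; adequate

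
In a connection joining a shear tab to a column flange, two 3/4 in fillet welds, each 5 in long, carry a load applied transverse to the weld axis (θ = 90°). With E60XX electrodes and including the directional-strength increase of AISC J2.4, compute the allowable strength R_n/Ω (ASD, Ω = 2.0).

E60XX → F_EXX = 60 ksi.
t_e = 0.707 × 0.75 = 0.5302 in; A_we = 0.5302 × 10 = 5.303 in².
Directional factor: 1.0 + 0.5 sin^1.5(90°) = 1.5.
F_nw = 0.6 × 60 × 1.5 = 54 ksi.
R_n/Ω = (54 × 5.303) / 2.0 = 143.2 kips.

R_n/Ω ≈ 143 kips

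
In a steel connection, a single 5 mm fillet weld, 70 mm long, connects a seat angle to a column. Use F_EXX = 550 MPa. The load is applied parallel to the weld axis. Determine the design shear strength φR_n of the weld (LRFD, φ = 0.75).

Effective throat t_e = 0.707 × 5 = 3.535 mm.
Total length L = 70 mm; A_we = 3.535 × 70 = 247.4 mm².
F_nw = 0.6 F_EXX = 0.6 × 550 = 330 MPa.
φR_n = 0.75 × 330 × 247.4 × 10⁻³ = 61.24 kN.

φR_n ≈ 61.2 kN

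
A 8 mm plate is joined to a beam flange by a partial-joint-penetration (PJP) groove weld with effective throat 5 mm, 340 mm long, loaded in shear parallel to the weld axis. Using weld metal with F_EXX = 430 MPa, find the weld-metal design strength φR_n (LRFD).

Effective throat (given) t_e = 5 mm.
A_we = 5 × 340 = 1700 mm².
F_nw = 0.6 F_EXX = 258 MPa.
φR_n = 0.75 × 258 × 1700 × 10⁻³ = 329 kN.

φR_n ≈ 329 kN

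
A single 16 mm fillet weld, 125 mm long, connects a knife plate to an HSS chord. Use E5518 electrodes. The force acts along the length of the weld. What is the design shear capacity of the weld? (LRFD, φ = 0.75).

φR_n ≈ 350 kN

E55XX → F_EXX = 550 MPa.
Effective throat t_e = 0.707 × 16 = 11.31 mm.
Total length L = 125 mm; A_we = 11.31 × 125 = 1414 mm².
F_nw = 0.6 F_EXX = 0.6 × 550 = 330 MPa.
φR_n = 0.75 × 330 × 1414 × 10⁻³ = 350 kN.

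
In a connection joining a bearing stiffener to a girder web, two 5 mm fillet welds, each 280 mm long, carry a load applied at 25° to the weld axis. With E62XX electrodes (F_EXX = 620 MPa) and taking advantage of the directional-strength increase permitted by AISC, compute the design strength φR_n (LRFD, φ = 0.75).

t_e = 0.707 × 5 = 3.535 mm; A_we = 3.535 × 560 = 1980 mm².
Directional factor: 1.0 + 0.5 sin^1.5(25°) = 1.137.
F_nw = 0.6 × 620 × 1.137 = 423.1 MPa.
φR_n = 0.75 × 423.1 × 1980 × 10⁻³ = 628.2 kN.

φR_n ≈ 628 kN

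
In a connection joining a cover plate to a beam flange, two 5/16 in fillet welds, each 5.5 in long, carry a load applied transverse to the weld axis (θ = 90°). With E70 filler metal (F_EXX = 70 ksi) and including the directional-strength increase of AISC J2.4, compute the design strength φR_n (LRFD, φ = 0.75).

t_e = 0.707 × 0.3125 = 0.2209 in; A_we = 0.2209 × 11 = 2.43 in².
Directional factor: 1.0 + 0.5 sin^1.5(90°) = 1.5.
F_nw = 0.6 × 70 × 1.5 = 63 ksi.
φR_n = 0.75 × 63 × 2.43 = 114.8 kip.

φR_n ≈ 115 kip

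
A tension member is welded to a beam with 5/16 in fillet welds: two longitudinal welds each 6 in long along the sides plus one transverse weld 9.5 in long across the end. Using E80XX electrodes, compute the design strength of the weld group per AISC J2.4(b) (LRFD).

E80XX → F_EXX = 80 ksi.
t_e = 0.707 × 0.3125 = 0.2209 in.
R_nwl = 0.6 × 80 × 0.2209 × 12 = 127.3 kips (longitudinal, 2 welds).
R_nwt = 0.6 × 80 × 0.2209 × 9.5 = 100.7 kips (transverse, base value).
(i) R_nwl + R_nwt = 228 kips; (ii) 0.85 R_nwl + 1.5 R_nwt = 259.3 kips.
R_n = max = 259.3 kips [governs: (ii)]; φR_n = 194.5 kips.

φR_n ≈ 194 kips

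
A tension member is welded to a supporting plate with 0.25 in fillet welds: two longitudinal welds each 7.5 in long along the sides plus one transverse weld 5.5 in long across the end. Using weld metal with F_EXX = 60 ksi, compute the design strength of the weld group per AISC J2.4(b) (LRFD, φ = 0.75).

t_e = 0.707 × 0.25 = 0.1767 in.
R_nwl = 0.6 × 60 × 0.1767 × 15 = 95.44 kips (longitudinal, 2 welds).
R_nwt = 0.6 × 60 × 0.1767 × 5.5 = 35 kips (transverse, base value).
(i) R_nwl + R_nwt = 130.4 kips; (ii) 0.85 R_nwl + 1.5 R_nwt = 133.6 kips.
R_n = max = 133.6 kips [governs: (ii)]; φR_n = 100.2 kips.

φR_n ≈ 100 kips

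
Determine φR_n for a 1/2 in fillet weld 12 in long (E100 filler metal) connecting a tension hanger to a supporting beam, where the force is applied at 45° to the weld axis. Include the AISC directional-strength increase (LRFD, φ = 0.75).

φR_n ≈ 248 kip

E100XX → F_EXX = 100 ksi.
t_e = 0.707 × 0.5 = 0.3535 in; A_we = 0.3535 × 12 = 4.242 in².
Directional factor: 1.0 + 0.5 sin^1.5(45°) = 1.297.
F_nw = 0.6 × 100 × 1.297 = 77.84 ksi.
φR_n = 0.75 × 77.84 × 4.242 = 247.6 kip.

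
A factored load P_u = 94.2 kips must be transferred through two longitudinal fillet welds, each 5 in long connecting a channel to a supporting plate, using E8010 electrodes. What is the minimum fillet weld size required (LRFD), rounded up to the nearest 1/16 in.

E80XX → F_EXX = 80 ksi.
Total weld length L = 10 in.
Required throat t_e = P_u / (φ × 0.6 F_EXX × L) = 94.2 / (0.75 × 0.6 × 80 × 10) = 0.2617 in.
Required leg w = t_e / 0.707 = 0.3701 in → use 3/8 in.

w = 3/8 in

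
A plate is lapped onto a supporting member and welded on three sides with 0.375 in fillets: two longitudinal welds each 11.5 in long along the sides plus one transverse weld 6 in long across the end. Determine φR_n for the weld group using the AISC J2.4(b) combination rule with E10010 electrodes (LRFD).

E100XX → F_EXX = 100 ksi.
t_e = 0.707 × 0.375 = 0.2651 in.
R_nwl = 0.6 × 100 × 0.2651 × 23 = 365.9 kip (longitudinal, 2 welds).
R_nwt = 0.6 × 100 × 0.2651 × 6 = 95.45 kip (transverse, base value).
(i) R_nwl + R_nwt = 461.3 kip; (ii) 0.85 R_nwl + 1.5 R_nwt = 454.2 kip.
R_n = max = 461.3 kip [governs: (i)]; φR_n = 346 kip.

φR_n ≈ 346 kip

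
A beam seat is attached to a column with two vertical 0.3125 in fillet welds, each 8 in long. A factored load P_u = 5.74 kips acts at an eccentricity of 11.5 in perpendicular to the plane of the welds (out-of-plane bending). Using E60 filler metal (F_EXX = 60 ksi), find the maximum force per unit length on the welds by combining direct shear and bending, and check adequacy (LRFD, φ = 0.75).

f_max ≈ 3.11 kip/in; adequate

L_w = 2 × 8 = 16 in; section modulus (unit throat) S = 2 × L²/6 = 21.33 in².
Direct shear f_v = P/L_w = 5.74/16 = 0.3588 kip/in.
Moment M = P × e = 5.74 × 11.5 = 66.01 kip·in; bending f_b = M/S = 3.094 kip/in.
f_max = √(f_v² + f_b²) = √(0.3588² + 3.094²) = 3.115 kip/in.
φr_n = 0.75 × 0.6 × 60 × (0.707 × 0.3125) = 5.965 kip/in → adequate.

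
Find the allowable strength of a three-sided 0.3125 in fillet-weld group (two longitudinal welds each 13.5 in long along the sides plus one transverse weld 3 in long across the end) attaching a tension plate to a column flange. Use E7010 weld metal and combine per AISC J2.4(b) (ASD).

E70XX → F_EXX = 70 ksi.
t_e = 0.707 × 0.3125 = 0.2209 in.
R_nwl = 0.6 × 70 × 0.2209 × 27 = 250.5 kip (longitudinal, 2 welds).
R_nwt = 0.6 × 70 × 0.2209 × 3 = 27.84 kip (transverse, base value).
(i) R_nwl + R_nwt = 278.4 kip; (ii) 0.85 R_nwl + 1.5 R_nwt = 254.7 kip.
R_n = max = 278.4 kip [governs: (i)]; R_n/Ω = 139.2 kip.

R_n/Ω ≈ 139 kip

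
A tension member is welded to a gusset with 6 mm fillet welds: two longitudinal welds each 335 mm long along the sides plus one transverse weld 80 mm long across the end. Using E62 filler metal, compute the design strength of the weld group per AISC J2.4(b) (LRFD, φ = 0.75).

φR_n ≈ 888 kN

E62XX → F_EXX = 620 MPa.
t_e = 0.707 × 6 = 4.242 mm.
R_nwl = 0.6 × 620 × 4.242 × 670 × 10⁻³ = 1057 kN (longitudinal, 2 welds).
R_nwt = 0.6 × 620 × 4.242 × 80 × 10⁻³ = 126.2 kN (transverse, base value).
(i) R_nwl + R_nwt = 1184 kN; (ii) 0.85 R_nwl + 1.5 R_nwt = 1088 kN.
R_n = max = 1184 kN [governs: (i)]; φR_n = 887.6 kN.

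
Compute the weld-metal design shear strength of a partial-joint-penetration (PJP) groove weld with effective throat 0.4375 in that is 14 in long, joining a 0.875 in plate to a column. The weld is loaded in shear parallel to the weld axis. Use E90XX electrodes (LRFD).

E90XX → F_EXX = 90 ksi.
Effective throat (given) t_e = 0.4375 in.
A_we = 0.4375 × 14 = 6.125 in².
F_nw = 0.6 F_EXX = 54 ksi.
φR_n = 0.75 × 54 × 6.125 = 248.1 kips.

φR_n ≈ 248 kips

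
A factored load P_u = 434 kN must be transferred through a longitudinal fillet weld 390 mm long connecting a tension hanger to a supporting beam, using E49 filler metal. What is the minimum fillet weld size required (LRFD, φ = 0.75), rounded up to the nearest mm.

w = 8 mm

E49XX → F_EXX = 490 MPa.
Total weld length L = 390 mm.
Required throat t_e = P_u / (φ × 0.6 F_EXX × L) = 434 / (0.75 × 0.6 × 490 × 390 × 10⁻³) = 5.047 mm.
Required leg w = t_e / 0.707 = 7.138 mm → use 8 mm.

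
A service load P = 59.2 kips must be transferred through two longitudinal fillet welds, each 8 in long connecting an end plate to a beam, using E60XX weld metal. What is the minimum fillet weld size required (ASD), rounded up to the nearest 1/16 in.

w = 5/16 in

E60XX → F_EXX = 60 ksi.
Total weld length L = 16 in.
Required throat t_e = P × Ω / (0.6 F_EXX × L) = 59.2 × 2.0 / (0.6 × 60 × 16) = 0.2056 in.
Required leg w = t_e / 0.707 = 0.2907 in → use 5/16 in.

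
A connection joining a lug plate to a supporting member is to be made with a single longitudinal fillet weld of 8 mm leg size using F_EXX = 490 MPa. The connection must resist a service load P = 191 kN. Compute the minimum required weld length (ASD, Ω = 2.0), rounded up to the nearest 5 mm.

L = 230 mm

Throat t_e = 0.707 × 8 = 5.656 mm.
r_n/Ω = (0.6 × 490 × 5.656) / 2.0 = 831.4 N/mm = 0.8314 kN/mm.
L_req = P / (r_n/Ω) = 191 / 0.8314 = 229.7 mm total.
Round up → use L = 230 mm.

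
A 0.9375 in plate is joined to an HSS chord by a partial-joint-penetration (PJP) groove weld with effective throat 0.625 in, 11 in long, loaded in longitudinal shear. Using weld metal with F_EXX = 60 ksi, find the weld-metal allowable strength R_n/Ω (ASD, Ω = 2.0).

Effective throat (given) t_e = 0.625 in.
A_we = 0.625 × 11 = 6.875 in².
F_nw = 0.6 F_EXX = 36 ksi.
R_n/Ω = (36 × 6.875) / 2.0 = 123.8 kip.

R_n/Ω ≈ 124 kip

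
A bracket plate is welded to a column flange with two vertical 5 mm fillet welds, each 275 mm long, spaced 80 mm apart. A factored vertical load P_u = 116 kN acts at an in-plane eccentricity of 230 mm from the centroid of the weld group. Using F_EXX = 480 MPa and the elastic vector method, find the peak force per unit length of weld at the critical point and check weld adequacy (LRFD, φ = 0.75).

Total weld length L_w = 550 mm. Treat welds as unit-width lines.
Polar moment about centroid: J = 2[d³/12 + d(b/2)²] = 2[275³/12 + 275×40²] = 4346000 mm³.
Direct shear f_v = P/L_w = 116×10³ / 550 = 210.9 N/mm (vertical).
Torsion M = P·e = 116×10³ × 230 = 26680000 N·mm.
Critical point at (x, y) = (40, 137.5) from centroid. f_tx = M·y/J = 844.1 N/mm; f_ty = M·x/J = 245.6 N/mm.
Resultant f_max = √[f_tx² + (f_v + f_ty)²] = √[844.1² + (210.9 + 245.6)²] = 959.6 N/mm.
Capacity per unit length: φr_n = 0.75 × 0.6 × 480 × (0.707 × 5) = 763.6 N/mm.
959.6 > 763.6 → NOT adequate.

f_max ≈ 960 N/mm; NOT adequate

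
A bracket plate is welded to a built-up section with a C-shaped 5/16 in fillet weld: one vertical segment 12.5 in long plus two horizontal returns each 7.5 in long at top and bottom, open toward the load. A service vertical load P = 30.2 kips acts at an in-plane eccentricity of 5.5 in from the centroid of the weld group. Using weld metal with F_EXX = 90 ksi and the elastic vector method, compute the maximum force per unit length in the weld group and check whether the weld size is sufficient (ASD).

f_max ≈ 2.38 kip/in; adequate

Total weld length L_w = 27.5 in. Treat welds as unit-width lines.
Centroid: x̄ = 2×7.5×3.75 / 27.5 = 2.045 in from the vertical weld.
Polar moment about centroid: J = I_x + I_y = [12.5³/12 + 2×7.5×6.25²] + [12.5×2.045² + 2(7.5³/12 + 7.5×1.705²)] = 914.9 in³.
Direct shear f_v = P/L_w = 30.2 / 27.5 = 1.098 kip/in (vertical).
Torsion M = P·e = 30.2 × 5.5 = 166.1 kip·in.
Critical point at (x, y) = (5.455, 6.25) from centroid. f_tx = M·y/J = 1.135 kip/in; f_ty = M·x/J = 0.9903 kip/in.
Resultant f_max = √[f_tx² + (f_v + f_ty)²] = √[1.135² + (1.098 + 0.9903)²] = 2.377 kip/in.
Capacity per unit length: r_n/Ω = (1/2.0) × 0.6 × 90 × (0.707 × 0.3125) = 5.965 kip/in.
2.377 ≤ 5.965 → adequate.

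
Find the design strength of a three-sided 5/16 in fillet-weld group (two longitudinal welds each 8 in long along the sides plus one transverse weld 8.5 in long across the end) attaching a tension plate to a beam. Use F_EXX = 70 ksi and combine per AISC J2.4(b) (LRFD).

t_e = 0.707 × 0.3125 = 0.2209 in.
R_nwl = 0.6 × 70 × 0.2209 × 16 = 148.5 kips (longitudinal, 2 welds).
R_nwt = 0.6 × 70 × 0.2209 × 8.5 = 78.87 kips (transverse, base value).
(i) R_nwl + R_nwt = 227.3 kips; (ii) 0.85 R_nwl + 1.5 R_nwt = 244.5 kips.
R_n = max = 244.5 kips [governs: (ii)]; φR_n = 183.4 kips.

φR_n ≈ 183 kips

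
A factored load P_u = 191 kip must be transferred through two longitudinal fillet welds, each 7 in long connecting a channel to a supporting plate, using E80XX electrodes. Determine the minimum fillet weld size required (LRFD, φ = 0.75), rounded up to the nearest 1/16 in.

E80XX → F_EXX = 80 ksi.
Total weld length L = 14 in.
Required throat t_e = P_u / (φ × 0.6 F_EXX × L) = 191 / (0.75 × 0.6 × 80 × 14) = 0.379 in.
Required leg w = t_e / 0.707 = 0.536 in → use 9/16 in.

w = 9/16 in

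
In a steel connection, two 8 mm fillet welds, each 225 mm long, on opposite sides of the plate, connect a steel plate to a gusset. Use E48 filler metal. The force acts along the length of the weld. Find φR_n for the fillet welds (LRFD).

E48XX → F_EXX = 480 MPa.
Effective throat t_e = 0.707 × 8 = 5.656 mm.
Total length L = 450 mm; A_we = 5.656 × 450 = 2545 mm².
F_nw = 0.6 F_EXX = 0.6 × 480 = 288 MPa.
φR_n = 0.75 × 288 × 2545 × 10⁻³ = 549.8 kN.

φR_n ≈ 550 kN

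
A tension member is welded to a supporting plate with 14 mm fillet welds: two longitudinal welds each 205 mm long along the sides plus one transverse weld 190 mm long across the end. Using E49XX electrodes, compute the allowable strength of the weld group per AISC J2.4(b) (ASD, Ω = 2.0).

E49XX → F_EXX = 490 MPa.
t_e = 0.707 × 14 = 9.898 mm.
R_nwl = 0.6 × 490 × 9.898 × 410 × 10⁻³ = 1193 kN (longitudinal, 2 welds).
R_nwt = 0.6 × 490 × 9.898 × 190 × 10⁻³ = 552.9 kN (transverse, base value).
(i) R_nwl + R_nwt = 1746 kN; (ii) 0.85 R_nwl + 1.5 R_nwt = 1843 kN.
R_n = max = 1843 kN [governs: (ii)]; R_n/Ω = 921.7 kN.

R_n/Ω ≈ 922 kN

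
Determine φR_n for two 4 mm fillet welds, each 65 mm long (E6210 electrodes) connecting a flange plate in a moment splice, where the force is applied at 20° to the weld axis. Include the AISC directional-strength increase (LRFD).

φR_n ≈ 113 kN

E62XX → F_EXX = 620 MPa.
t_e = 0.707 × 4 = 2.828 mm; A_we = 2.828 × 130 = 367.6 mm².
Directional factor: 1.0 + 0.5 sin^1.5(20°) = 1.1.
F_nw = 0.6 × 620 × 1.1 = 409.2 MPa.
φR_n = 0.75 × 409.2 × 367.6 × 10⁻³ = 112.8 kN.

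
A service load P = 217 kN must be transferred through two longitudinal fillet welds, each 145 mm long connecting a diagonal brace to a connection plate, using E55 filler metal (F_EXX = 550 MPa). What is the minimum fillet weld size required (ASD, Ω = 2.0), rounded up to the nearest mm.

Total weld length L = 290 mm.
Required throat t_e = P × Ω / (0.6 F_EXX × L) = 217 × 2.0 / (0.6 × 550 × 290 × 10⁻³) = 4.535 mm.
Required leg w = t_e / 0.707 = 6.414 mm → use 7 mm.

w = 7 mm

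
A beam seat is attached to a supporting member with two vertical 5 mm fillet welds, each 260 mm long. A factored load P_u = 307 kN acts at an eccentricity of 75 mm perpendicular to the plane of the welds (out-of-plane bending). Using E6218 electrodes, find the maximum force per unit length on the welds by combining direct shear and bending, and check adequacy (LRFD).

f_max ≈ 1180 N/mm; NOT adequate

E62XX → F_EXX = 620 MPa.
L_w = 2 × 260 = 520 mm; section modulus (unit throat) S = 2 × L²/6 = 22530 mm².
Direct shear f_v = P/L_w = 307×10³/520 = 590.4 N/mm.
Moment M = P × e = 307×10³ × 75 = 23025000 N·mm; bending f_b = M/S = 1022 N/mm.
f_max = √(f_v² + f_b²) = √(590.4² + 1022²) = 1180 N/mm.
φr_n = 0.75 × 0.6 × 620 × (0.707 × 5) = 986.3 N/mm → NOT adequate.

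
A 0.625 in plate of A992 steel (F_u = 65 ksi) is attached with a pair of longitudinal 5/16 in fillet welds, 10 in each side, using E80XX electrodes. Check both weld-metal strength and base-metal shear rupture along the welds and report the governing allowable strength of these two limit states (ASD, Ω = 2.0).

E80XX → F_EXX = 80 ksi.
t_e = 0.707 × 0.3125 = 0.2209 in; L = 20 in.
Weld metal: R_n/Ω = (1/2.0) × 0.6 × 80 × 0.2209 × 20 = 106 kips.
Base metal (shear rupture): R_n/Ω = (1/2.0) × 0.6 × 65 × 0.625 × 20 = 243.8 kips.
Governing: weld metal.

R_n/Ω ≈ 106 kips (weld metal governs)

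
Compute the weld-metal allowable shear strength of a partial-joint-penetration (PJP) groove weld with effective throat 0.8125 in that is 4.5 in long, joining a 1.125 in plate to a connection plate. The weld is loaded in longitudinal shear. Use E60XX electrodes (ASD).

E60XX → F_EXX = 60 ksi.
Effective throat (given) t_e = 0.8125 in.
A_we = 0.8125 × 4.5 = 3.656 in².
F_nw = 0.6 F_EXX = 36 ksi.
R_n/Ω = (36 × 3.656) / 2.0 = 65.81 kips.

R_n/Ω ≈ 65.8 kips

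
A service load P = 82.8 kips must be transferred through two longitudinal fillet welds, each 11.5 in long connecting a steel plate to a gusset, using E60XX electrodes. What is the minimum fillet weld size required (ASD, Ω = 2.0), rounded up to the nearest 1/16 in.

w = 5/16 in

E60XX → F_EXX = 60 ksi.
Total weld length L = 23 in.
Required throat t_e = P × Ω / (0.6 F_EXX × L) = 82.8 × 2.0 / (0.6 × 60 × 23) = 0.2 in.
Required leg w = t_e / 0.707 = 0.2829 in → use 5/16 in.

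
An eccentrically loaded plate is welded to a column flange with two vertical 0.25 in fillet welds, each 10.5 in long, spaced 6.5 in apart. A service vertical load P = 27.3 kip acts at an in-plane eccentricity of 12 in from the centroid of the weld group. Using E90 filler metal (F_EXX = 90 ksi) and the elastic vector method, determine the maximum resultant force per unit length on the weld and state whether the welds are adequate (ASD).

f_max ≈ 5.67 kip/in; NOT adequate

Total weld length L_w = 21 in. Treat welds as unit-width lines.
Polar moment about centroid: J = 2[d³/12 + d(b/2)²] = 2[10.5³/12 + 10.5×3.25²] = 414.8 in³.
Direct shear f_v = P/L_w = 27.3 / 21 = 1.3 kip/in (vertical).
Torsion M = P·e = 27.3 × 12 = 327.6 kip·in.
Critical point at (x, y) = (3.25, 5.25) from centroid. f_tx = M·y/J = 4.147 kip/in; f_ty = M·x/J = 2.567 kip/in.
Resultant f_max = √[f_tx² + (f_v + f_ty)²] = √[4.147² + (1.3 + 2.567)²] = 5.67 kip/in.
Capacity per unit length: r_n/Ω = (1/2.0) × 0.6 × 90 × (0.707 × 0.25) = 4.772 kip/in.
5.67 > 4.772 → NOT adequate.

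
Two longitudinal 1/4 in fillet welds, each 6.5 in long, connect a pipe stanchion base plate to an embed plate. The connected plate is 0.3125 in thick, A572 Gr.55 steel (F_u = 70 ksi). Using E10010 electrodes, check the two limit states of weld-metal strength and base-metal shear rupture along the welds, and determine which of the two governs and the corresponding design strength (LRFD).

φR_n ≈ 103 kips (weld metal governs)

E100XX → F_EXX = 100 ksi.
t_e = 0.707 × 0.25 = 0.1767 in; L = 13 in.
Weld metal: φR_n = 0.75 × 0.6 × 100 × 0.1767 × 13 = 103.4 kips.
Base metal (shear rupture): φR_n = 0.75 × 0.6 × 70 × 0.3125 × 13 = 128 kips.
Governing: weld metal.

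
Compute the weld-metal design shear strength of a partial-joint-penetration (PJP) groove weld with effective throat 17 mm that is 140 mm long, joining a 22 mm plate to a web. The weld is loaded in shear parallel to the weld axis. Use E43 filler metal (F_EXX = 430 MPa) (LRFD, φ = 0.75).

φR_n ≈ 461 kN

Effective throat (given) t_e = 17 mm.
A_we = 17 × 140 = 2380 mm².
F_nw = 0.6 F_EXX = 258 MPa.
φR_n = 0.75 × 258 × 2380 × 10⁻³ = 460.5 kN.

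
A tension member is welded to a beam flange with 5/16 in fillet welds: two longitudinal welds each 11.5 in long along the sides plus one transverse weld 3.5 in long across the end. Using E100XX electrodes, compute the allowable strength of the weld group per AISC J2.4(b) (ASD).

R_n/Ω ≈ 176 kips

E100XX → F_EXX = 100 ksi.
t_e = 0.707 × 0.3125 = 0.2209 in.
R_nwl = 0.6 × 100 × 0.2209 × 23 = 304.9 kips (longitudinal, 2 welds).
R_nwt = 0.6 × 100 × 0.2209 × 3.5 = 46.4 kips (transverse, base value).
(i) R_nwl + R_nwt = 351.3 kips; (ii) 0.85 R_nwl + 1.5 R_nwt = 328.8 kips.
R_n = max = 351.3 kips [governs: (i)]; R_n/Ω = 175.6 kips.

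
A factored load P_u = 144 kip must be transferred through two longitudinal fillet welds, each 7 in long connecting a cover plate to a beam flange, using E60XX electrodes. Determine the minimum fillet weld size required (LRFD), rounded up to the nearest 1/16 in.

w = 9/16 in

E60XX → F_EXX = 60 ksi.
Total weld length L = 14 in.
Required throat t_e = P_u / (φ × 0.6 F_EXX × L) = 144 / (0.75 × 0.6 × 60 × 14) = 0.381 in.
Required leg w = t_e / 0.707 = 0.5388 in → use 9/16 in.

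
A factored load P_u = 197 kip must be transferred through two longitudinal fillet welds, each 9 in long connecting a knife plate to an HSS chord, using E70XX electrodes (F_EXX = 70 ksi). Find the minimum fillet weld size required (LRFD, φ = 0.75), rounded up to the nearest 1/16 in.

Total weld length L = 18 in.
Required throat t_e = P_u / (φ × 0.6 F_EXX × L) = 197 / (0.75 × 0.6 × 70 × 18) = 0.3474 in.
Required leg w = t_e / 0.707 = 0.4914 in → use 1/2 in.

w = 1/2 in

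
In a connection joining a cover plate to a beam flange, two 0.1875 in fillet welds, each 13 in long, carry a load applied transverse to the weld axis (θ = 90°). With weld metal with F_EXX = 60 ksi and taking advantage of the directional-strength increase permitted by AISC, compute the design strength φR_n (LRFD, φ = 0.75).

φR_n ≈ 140 kips

t_e = 0.707 × 0.1875 = 0.1326 in; A_we = 0.1326 × 26 = 3.447 in².
Directional factor: 1.0 + 0.5 sin^1.5(90°) = 1.5.
F_nw = 0.6 × 60 × 1.5 = 54 ksi.
φR_n = 0.75 × 54 × 3.447 = 139.6 kips.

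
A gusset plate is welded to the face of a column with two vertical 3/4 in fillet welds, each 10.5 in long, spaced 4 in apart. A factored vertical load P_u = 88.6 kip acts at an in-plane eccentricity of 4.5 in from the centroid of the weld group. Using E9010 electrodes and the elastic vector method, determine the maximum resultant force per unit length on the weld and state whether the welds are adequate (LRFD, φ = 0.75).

E90XX → F_EXX = 90 ksi.
Total weld length L_w = 21 in. Treat welds as unit-width lines.
Polar moment about centroid: J = 2[d³/12 + d(b/2)²] = 2[10.5³/12 + 10.5×2²] = 276.9 in³.
Direct shear f_v = P/L_w = 88.6 / 21 = 4.219 kip/in (vertical).
Torsion M = P·e = 88.6 × 4.5 = 398.7 kip·in.
Critical point at (x, y) = (2, 5.25) from centroid. f_tx = M·y/J = 7.558 kip/in; f_ty = M·x/J = 2.879 kip/in.
Resultant f_max = √[f_tx² + (f_v + f_ty)²] = √[7.558² + (4.219 + 2.879)²] = 10.37 kip/in.
Capacity per unit length: φr_n = 0.75 × 0.6 × 90 × (0.707 × 0.75) = 21.48 kip/in.
10.37 ≤ 21.48 → adequate.

f_max ≈ 10.4 kip/in; adequate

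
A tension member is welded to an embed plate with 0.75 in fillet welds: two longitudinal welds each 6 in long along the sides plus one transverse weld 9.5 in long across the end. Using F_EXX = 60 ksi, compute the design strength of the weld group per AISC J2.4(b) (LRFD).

φR_n ≈ 350 kips

t_e = 0.707 × 0.75 = 0.5302 in.
R_nwl = 0.6 × 60 × 0.5302 × 12 = 229.1 kips (longitudinal, 2 welds).
R_nwt = 0.6 × 60 × 0.5302 × 9.5 = 181.3 kips (transverse, base value).
(i) R_nwl + R_nwt = 410.4 kips; (ii) 0.85 R_nwl + 1.5 R_nwt = 466.7 kips.
R_n = max = 466.7 kips [governs: (ii)]; φR_n = 350 kips.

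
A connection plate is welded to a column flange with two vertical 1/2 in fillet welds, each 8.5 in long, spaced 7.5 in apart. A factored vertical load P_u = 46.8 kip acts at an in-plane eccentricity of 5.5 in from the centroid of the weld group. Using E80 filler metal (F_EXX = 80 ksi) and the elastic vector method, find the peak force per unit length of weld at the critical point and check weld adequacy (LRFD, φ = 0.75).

Total weld length L_w = 17 in. Treat welds as unit-width lines.
Polar moment about centroid: J = 2[d³/12 + d(b/2)²] = 2[8.5³/12 + 8.5×3.75²] = 341.4 in³.
Direct shear f_v = P/L_w = 46.8 / 17 = 2.753 kip/in (vertical).
Torsion M = P·e = 46.8 × 5.5 = 257.4 kip·in.
Critical point at (x, y) = (3.75, 4.25) from centroid. f_tx = M·y/J = 3.204 kip/in; f_ty = M·x/J = 2.827 kip/in.
Resultant f_max = √[f_tx² + (f_v + f_ty)²] = √[3.204² + (2.753 + 2.827)²] = 6.435 kip/in.
Capacity per unit length: φr_n = 0.75 × 0.6 × 80 × (0.707 × 0.5) = 12.73 kip/in.
6.435 ≤ 12.73 → adequate.

f_max ≈ 6.43 kip/in; adequate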